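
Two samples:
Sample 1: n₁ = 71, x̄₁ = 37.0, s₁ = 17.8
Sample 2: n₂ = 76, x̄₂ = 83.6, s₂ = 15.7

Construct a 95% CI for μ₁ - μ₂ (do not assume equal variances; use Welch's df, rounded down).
(-52.09, -41.11)

Difference: x̄₁ - x̄₂ = -46.60
SE = √(s₁²/n₁ + s₂²/n₂) = √(17.8²/71 + 15.7²/76) = 2.7759
df = 139.80 → 139 (Welch–Satterthwaite, rounded down)
t* = 1.977

CI: -46.60 ± 1.977 · 2.7759 = -46.60 ± 5.49 = (-52.09, -41.11)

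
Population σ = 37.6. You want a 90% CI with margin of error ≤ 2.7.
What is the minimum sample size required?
n ≥ 525

For margin E ≤ 2.7:
n ≥ (z* · σ / E)²
n ≥ (1.645 · 37.6 / 2.7)²
n ≥ 524.78

Minimum n = 525 (rounding up)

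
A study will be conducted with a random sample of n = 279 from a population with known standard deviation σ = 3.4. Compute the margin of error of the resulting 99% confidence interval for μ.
Margin of error = 0.52

Margin of error = z* · σ/√n
= 2.576 · 3.4/√279
= 2.576 · 3.4/16.7033
= 0.52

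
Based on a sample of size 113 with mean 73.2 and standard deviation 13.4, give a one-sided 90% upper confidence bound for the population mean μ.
μ ≤ 74.82

Upper bound (one-sided):
t* = 1.289 (one-sided for 90%)
Upper bound = x̄ + t* · s/√n = 73.2 + 1.289 · 13.4/√113 = 74.82

We are 90% confident that μ ≤ 74.82.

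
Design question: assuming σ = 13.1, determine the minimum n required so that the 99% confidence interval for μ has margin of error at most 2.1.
n ≥ 259

For margin E ≤ 2.1:
n ≥ (z* · σ / E)²
n ≥ (2.576 · 13.1 / 2.1)²
n ≥ 258.22

Minimum n = 259 (rounding up)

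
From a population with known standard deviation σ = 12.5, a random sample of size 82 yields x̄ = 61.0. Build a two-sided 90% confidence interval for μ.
(58.73, 63.27)

z-interval (σ known):
z* = 1.645 for 90% confidence

Margin of error = z* · σ/√n = 1.645 · 12.5/√82 = 2.27

CI: (61.0 - 2.27, 61.0 + 2.27) = (58.73, 63.27)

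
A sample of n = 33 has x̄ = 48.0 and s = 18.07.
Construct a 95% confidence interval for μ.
(41.59, 54.41)

t-interval (σ unknown):
df = n - 1 = 32
t* = 2.037 for 95% confidence

Margin of error = t* · s/√n = 2.037 · 18.07/√33 = 6.41

CI: (41.59, 54.41)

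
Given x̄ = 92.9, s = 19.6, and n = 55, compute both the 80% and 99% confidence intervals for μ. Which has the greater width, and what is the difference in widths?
99% CI is wider by 7.25

df = 54
80% CI: t* = 1.297, (89.47, 96.33), width = 2 · t* · s/√n = 6.86
99% CI: t* = 2.670, (85.84, 99.96), width = 2 · t* · s/√n = 14.11

The 99% CI is wider by 14.11 - 6.86 = 7.25.
Higher confidence requires a wider interval.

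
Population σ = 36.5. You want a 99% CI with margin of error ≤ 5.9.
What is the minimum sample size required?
n ≥ 254

For margin E ≤ 5.9:
n ≥ (z* · σ / E)²
n ≥ (2.576 · 36.5 / 5.9)²
n ≥ 253.96

Minimum n = 254 (rounding up)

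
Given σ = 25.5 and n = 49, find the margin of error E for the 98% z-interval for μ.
Margin of error = 8.47

Margin of error = z* · σ/√n
= 2.326 · 25.5/√49
= 2.326 · 25.5/7.0000
= 8.47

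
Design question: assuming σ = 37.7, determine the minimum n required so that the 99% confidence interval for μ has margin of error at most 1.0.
n ≥ 9432

For margin E ≤ 1.0:
n ≥ (z* · σ / E)²
n ≥ (2.576 · 37.7 / 1.0)²
n ≥ 9431.36

Minimum n = 9432 (rounding up)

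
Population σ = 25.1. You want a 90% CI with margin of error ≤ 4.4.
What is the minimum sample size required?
n ≥ 89

For margin E ≤ 4.4:
n ≥ (z* · σ / E)²
n ≥ (1.645 · 25.1 / 4.4)²
n ≥ 88.06

Minimum n = 89 (rounding up)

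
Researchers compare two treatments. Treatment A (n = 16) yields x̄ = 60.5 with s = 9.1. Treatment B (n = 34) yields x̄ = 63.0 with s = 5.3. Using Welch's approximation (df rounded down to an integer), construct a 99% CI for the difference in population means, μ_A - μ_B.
(-9.51, 4.51)

Difference: x̄₁ - x̄₂ = -2.50
SE = √(s₁²/n₁ + s₂²/n₂) = √(9.1²/16 + 5.3²/34) = 2.4499
df = 19.94 → 19 (Welch–Satterthwaite, rounded down)
t* = 2.861

CI: -2.50 ± 2.861 · 2.4499 = -2.50 ± 7.01 = (-9.51, 4.51)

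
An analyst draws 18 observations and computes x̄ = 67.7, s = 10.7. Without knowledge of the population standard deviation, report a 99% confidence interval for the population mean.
(60.39, 75.01)

t-interval (σ unknown):
df = n - 1 = 17
t* = 2.898 for 99% confidence

Margin of error = t* · s/√n = 2.898 · 10.7/√18 = 7.31

CI: (60.39, 75.01)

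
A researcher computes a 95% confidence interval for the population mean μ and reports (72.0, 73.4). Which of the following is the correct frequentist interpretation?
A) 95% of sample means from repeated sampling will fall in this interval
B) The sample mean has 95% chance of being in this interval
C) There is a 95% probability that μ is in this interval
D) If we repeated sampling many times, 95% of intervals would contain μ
D

A) Wrong — coverage applies to intervals containing μ, not to future x̄ values.
B) Wrong — x̄ is observed and sits in the interval by construction.
C) Wrong — μ is fixed; the randomness lives in the interval, not in μ.
D) Correct — this is the frequentist long-run coverage interpretation.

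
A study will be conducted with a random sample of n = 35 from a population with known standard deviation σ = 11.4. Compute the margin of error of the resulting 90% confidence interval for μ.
Margin of error = 3.17

Margin of error = z* · σ/√n
= 1.645 · 11.4/√35
= 1.645 · 11.4/5.9161
= 3.17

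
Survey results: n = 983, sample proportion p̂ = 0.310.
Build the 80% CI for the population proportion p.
(0.291, 0.329)

Proportion CI:
SE = √(p̂(1-p̂)/n) = √(0.310 · 0.690 / 983) = 0.01475

z* = 1.282
Margin = z* · SE = 1.282 · 0.01475 = 0.0189

CI: 0.310 ± 0.0189 = (0.291, 0.329)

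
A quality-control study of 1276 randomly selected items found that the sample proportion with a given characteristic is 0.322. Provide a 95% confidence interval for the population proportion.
(0.296, 0.348)

Proportion CI:
SE = √(p̂(1-p̂)/n) = √(0.322 · 0.678 / 1276) = 0.01308

z* = 1.960
Margin = z* · SE = 1.960 · 0.01308 = 0.0256

CI: 0.322 ± 0.0256 = (0.296, 0.348)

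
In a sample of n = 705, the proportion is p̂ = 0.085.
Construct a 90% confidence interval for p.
(0.068, 0.102)

Proportion CI:
SE = √(p̂(1-p̂)/n) = √(0.085 · 0.915 / 705) = 0.01050

z* = 1.645
Margin = z* · SE = 1.645 · 0.01050 = 0.0173

CI: 0.085 ± 0.0173 = (0.068, 0.102)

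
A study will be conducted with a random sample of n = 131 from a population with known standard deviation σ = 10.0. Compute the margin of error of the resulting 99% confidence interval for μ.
Margin of error = 2.25

Margin of error = z* · σ/√n
= 2.576 · 10.0/√131
= 2.576 · 10.0/11.4455
= 2.25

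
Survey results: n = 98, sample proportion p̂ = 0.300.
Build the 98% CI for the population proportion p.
(0.192, 0.408)

Proportion CI:
SE = √(p̂(1-p̂)/n) = √(0.300 · 0.700 / 98) = 0.04629

z* = 2.326
Margin = z* · SE = 2.326 · 0.04629 = 0.1077

CI: 0.300 ± 0.1077 = (0.192, 0.408)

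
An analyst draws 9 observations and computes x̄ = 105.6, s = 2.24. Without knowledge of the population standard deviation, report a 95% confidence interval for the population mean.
(103.88, 107.32)

t-interval (σ unknown):
df = n - 1 = 8
t* = 2.306 for 95% confidence

Margin of error = t* · s/√n = 2.306 · 2.24/√9 = 1.72

CI: (103.88, 107.32)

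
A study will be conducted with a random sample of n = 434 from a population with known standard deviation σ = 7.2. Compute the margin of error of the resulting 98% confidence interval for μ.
Margin of error = 0.80

Margin of error = z* · σ/√n
= 2.326 · 7.2/√434
= 2.326 · 7.2/20.8327
= 0.80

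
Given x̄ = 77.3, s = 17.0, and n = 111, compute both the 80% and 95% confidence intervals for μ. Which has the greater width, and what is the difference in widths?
95% CI is wider by 2.24

df = 110
80% CI: t* = 1.289, (75.22, 79.38), width = 2 · t* · s/√n = 4.16
95% CI: t* = 1.982, (74.10, 80.50), width = 2 · t* · s/√n = 6.40

The 95% CI is wider by 6.40 - 4.16 = 2.24.
Higher confidence requires a wider interval.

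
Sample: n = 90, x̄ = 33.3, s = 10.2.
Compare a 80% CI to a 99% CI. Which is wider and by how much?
99% CI is wider by 2.88

df = 89
80% CI: t* = 1.291, (31.91, 34.69), width = 2 · t* · s/√n = 2.78
99% CI: t* = 2.632, (30.47, 36.13), width = 2 · t* · s/√n = 5.66

The 99% CI is wider by 5.66 - 2.78 = 2.88.
Higher confidence requires a wider interval.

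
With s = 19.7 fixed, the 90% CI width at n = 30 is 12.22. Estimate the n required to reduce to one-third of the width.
n ≈ 270

CI width ∝ 1/√n
To reduce width by factor 3, need √n to grow by 3 → need 3² = 9 times as many samples.

Current: n = 30, width = 12.22
New: n = 270, width ≈ 3.96

Width reduced by factor of 12.22/3.96 = 3.09.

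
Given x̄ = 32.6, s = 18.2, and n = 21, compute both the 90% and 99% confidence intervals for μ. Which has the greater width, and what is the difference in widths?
99% CI is wider by 8.90

df = 20
90% CI: t* = 1.725, (25.75, 39.45), width = 2 · t* · s/√n = 13.70
99% CI: t* = 2.845, (21.30, 43.90), width = 2 · t* · s/√n = 22.60

The 99% CI is wider by 22.60 - 13.70 = 8.90.
Higher confidence requires a wider interval.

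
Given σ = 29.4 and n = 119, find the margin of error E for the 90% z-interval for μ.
Margin of error = 4.43

Margin of error = z* · σ/√n
= 1.645 · 29.4/√119
= 1.645 · 29.4/10.9087
= 4.43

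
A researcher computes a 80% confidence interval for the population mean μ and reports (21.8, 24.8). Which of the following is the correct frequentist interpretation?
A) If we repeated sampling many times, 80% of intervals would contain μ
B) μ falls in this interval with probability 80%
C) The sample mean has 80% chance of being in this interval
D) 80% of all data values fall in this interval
A

A) Correct — this is the frequentist long-run coverage interpretation.
B) Wrong — μ is fixed; the randomness lives in the interval, not in μ.
C) Wrong — x̄ is observed and sits in the interval by construction.
D) Wrong — a CI is about the parameter μ, not individual data values.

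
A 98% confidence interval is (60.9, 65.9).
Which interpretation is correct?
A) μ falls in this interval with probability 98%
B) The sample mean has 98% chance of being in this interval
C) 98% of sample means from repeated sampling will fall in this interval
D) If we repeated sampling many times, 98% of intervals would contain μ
D

A) Wrong — μ is fixed; the randomness lives in the interval, not in μ.
B) Wrong — x̄ is observed and sits in the interval by construction.
C) Wrong — coverage applies to intervals containing μ, not to future x̄ values.
D) Correct — this is the frequentist long-run coverage interpretation.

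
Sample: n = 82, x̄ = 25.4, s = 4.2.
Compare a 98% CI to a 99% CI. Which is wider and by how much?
99% CI is wider by 0.25

df = 81
98% CI: t* = 2.373, (24.30, 26.50), width = 2 · t* · s/√n = 2.20
99% CI: t* = 2.638, (24.18, 26.62), width = 2 · t* · s/√n = 2.45

The 99% CI is wider by 2.45 - 2.20 = 0.25.
Higher confidence requires a wider interval.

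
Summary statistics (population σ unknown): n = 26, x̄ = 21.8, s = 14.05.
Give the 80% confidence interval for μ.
(18.17, 25.43)

t-interval (σ unknown):
df = n - 1 = 25
t* = 1.316 for 80% confidence

Margin of error = t* · s/√n = 1.316 · 14.05/√26 = 3.63

CI: (18.17, 25.43)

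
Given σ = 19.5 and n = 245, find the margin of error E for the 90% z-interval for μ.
Margin of error = 2.05

Margin of error = z* · σ/√n
= 1.645 · 19.5/√245
= 1.645 · 19.5/15.6525
= 2.05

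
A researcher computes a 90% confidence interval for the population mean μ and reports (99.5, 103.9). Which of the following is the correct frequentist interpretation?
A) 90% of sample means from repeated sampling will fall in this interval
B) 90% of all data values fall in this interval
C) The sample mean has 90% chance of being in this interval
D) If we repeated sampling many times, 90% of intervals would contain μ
D

A) Wrong — coverage applies to intervals containing μ, not to future x̄ values.
B) Wrong — a CI is about the parameter μ, not individual data values.
C) Wrong — x̄ is observed and sits in the interval by construction.
D) Correct — this is the frequentist long-run coverage interpretation.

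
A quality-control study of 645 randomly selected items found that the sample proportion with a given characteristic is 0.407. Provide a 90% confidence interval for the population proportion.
(0.375, 0.439)

Proportion CI:
SE = √(p̂(1-p̂)/n) = √(0.407 · 0.593 / 645) = 0.01934

z* = 1.645
Margin = z* · SE = 1.645 · 0.01934 = 0.0318

CI: 0.407 ± 0.0318 = (0.375, 0.439)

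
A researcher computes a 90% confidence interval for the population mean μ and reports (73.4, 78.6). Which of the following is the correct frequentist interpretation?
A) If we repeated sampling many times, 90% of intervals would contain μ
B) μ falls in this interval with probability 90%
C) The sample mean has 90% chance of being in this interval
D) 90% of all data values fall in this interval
A

A) Correct — this is the frequentist long-run coverage interpretation.
B) Wrong — μ is fixed; the randomness lives in the interval, not in μ.
C) Wrong — x̄ is observed and sits in the interval by construction.
D) Wrong — a CI is about the parameter μ, not individual data values.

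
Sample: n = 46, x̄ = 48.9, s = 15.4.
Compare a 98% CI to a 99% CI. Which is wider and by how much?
99% CI is wider by 1.27

df = 45
98% CI: t* = 2.412, (43.42, 54.38), width = 2 · t* · s/√n = 10.95
99% CI: t* = 2.690, (42.79, 55.01), width = 2 · t* · s/√n = 12.22

The 99% CI is wider by 12.22 - 10.95 = 1.27.
Higher confidence requires a wider interval.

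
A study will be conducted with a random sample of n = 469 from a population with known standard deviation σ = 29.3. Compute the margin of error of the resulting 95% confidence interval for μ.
Margin of error = 2.65

Margin of error = z* · σ/√n
= 1.960 · 29.3/√469
= 1.960 · 29.3/21.6564
= 2.65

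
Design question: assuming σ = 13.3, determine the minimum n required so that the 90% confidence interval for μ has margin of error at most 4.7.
n ≥ 22

For margin E ≤ 4.7:
n ≥ (z* · σ / E)²
n ≥ (1.645 · 13.3 / 4.7)²
n ≥ 21.67

Minimum n = 22 (rounding up)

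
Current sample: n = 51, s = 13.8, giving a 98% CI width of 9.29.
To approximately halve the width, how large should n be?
n ≈ 204

CI width ∝ 1/√n
To reduce width by factor 2, need √n to grow by 2 → need 2² = 4 times as many samples.

Current: n = 51, width = 9.29
New: n = 204, width ≈ 4.53

Width reduced by factor of 9.29/4.53 = 2.05.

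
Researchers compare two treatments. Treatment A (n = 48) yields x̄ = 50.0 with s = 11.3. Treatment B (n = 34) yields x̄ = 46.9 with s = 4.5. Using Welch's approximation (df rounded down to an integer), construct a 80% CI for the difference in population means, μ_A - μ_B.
(0.76, 5.44)

Difference: x̄₁ - x̄₂ = 3.10
SE = √(s₁²/n₁ + s₂²/n₂) = √(11.3²/48 + 4.5²/34) = 1.8044
df = 65.71 → 65 (Welch–Satterthwaite, rounded down)
t* = 1.295

CI: 3.10 ± 1.295 · 1.8044 = 3.10 ± 2.34 = (0.76, 5.44)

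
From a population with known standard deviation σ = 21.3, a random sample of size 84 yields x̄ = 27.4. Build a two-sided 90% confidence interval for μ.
(23.58, 31.22)

z-interval (σ known):
z* = 1.645 for 90% confidence

Margin of error = z* · σ/√n = 1.645 · 21.3/√84 = 3.82

CI: (27.4 - 3.82, 27.4 + 3.82) = (23.58, 31.22)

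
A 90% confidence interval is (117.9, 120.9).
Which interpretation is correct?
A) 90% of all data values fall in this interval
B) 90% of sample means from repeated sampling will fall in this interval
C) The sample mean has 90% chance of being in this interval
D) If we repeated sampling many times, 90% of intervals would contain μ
D

A) Wrong — a CI is about the parameter μ, not individual data values.
B) Wrong — coverage applies to intervals containing μ, not to future x̄ values.
C) Wrong — x̄ is observed and sits in the interval by construction.
D) Correct — this is the frequentist long-run coverage interpretation.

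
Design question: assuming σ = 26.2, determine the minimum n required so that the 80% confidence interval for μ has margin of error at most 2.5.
n ≥ 181

For margin E ≤ 2.5:
n ≥ (z* · σ / E)²
n ≥ (1.282 · 26.2 / 2.5)²
n ≥ 180.51

Minimum n = 181 (rounding up)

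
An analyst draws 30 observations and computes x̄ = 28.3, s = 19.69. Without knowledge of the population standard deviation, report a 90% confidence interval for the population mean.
(22.19, 34.41)

t-interval (σ unknown):
df = n - 1 = 29
t* = 1.699 for 90% confidence

Margin of error = t* · s/√n = 1.699 · 19.69/√30 = 6.11

CI: (22.19, 34.41)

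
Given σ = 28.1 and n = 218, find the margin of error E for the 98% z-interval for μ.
Margin of error = 4.43

Margin of error = z* · σ/√n
= 2.326 · 28.1/√218
= 2.326 · 28.1/14.7648
= 4.43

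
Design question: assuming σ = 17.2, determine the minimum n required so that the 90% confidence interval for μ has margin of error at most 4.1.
n ≥ 48

For margin E ≤ 4.1:
n ≥ (z* · σ / E)²
n ≥ (1.645 · 17.2 / 4.1)²
n ≥ 47.62

Minimum n = 48 (rounding up)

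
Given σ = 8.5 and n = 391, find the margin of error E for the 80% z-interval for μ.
Margin of error = 0.55

Margin of error = z* · σ/√n
= 1.282 · 8.5/√391
= 1.282 · 8.5/19.7737
= 0.55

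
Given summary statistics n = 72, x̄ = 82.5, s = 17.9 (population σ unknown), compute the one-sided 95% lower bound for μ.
μ ≥ 78.98

Lower bound (one-sided):
t* = 1.667 (one-sided for 95%)
Lower bound = x̄ - t* · s/√n = 82.5 - 1.667 · 17.9/√72 = 78.98

We are 95% confident that μ ≥ 78.98.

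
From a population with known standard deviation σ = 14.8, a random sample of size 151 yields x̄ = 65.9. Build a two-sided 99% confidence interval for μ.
(62.80, 69.00)

z-interval (σ known):
z* = 2.576 for 99% confidence

Margin of error = z* · σ/√n = 2.576 · 14.8/√151 = 3.10

CI: (65.9 - 3.10, 65.9 + 3.10) = (62.80, 69.00)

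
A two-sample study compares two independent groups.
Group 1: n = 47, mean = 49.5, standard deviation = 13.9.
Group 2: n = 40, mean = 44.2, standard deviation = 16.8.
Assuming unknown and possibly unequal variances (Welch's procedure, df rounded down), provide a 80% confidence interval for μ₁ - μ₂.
(0.98, 9.62)

Difference: x̄₁ - x̄₂ = 5.30
SE = √(s₁²/n₁ + s₂²/n₂) = √(13.9²/47 + 16.8²/40) = 3.3417
df = 75.85 → 75 (Welch–Satterthwaite, rounded down)
t* = 1.293

CI: 5.30 ± 1.293 · 3.3417 = 5.30 ± 4.32 = (0.98, 9.62)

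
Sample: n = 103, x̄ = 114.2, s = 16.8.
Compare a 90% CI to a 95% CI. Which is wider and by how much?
95% CI is wider by 1.07

df = 102
90% CI: t* = 1.660, (111.45, 116.95), width = 2 · t* · s/√n = 5.50
95% CI: t* = 1.983, (110.92, 117.48), width = 2 · t* · s/√n = 6.57

The 95% CI is wider by 6.57 - 5.50 = 1.07.
Higher confidence requires a wider interval.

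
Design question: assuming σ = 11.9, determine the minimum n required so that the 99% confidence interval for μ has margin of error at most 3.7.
n ≥ 69

For margin E ≤ 3.7:
n ≥ (z* · σ / E)²
n ≥ (2.576 · 11.9 / 3.7)²
n ≥ 68.64

Minimum n = 69 (rounding up)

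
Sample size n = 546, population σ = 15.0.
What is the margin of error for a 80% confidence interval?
Margin of error = 0.82

Margin of error = z* · σ/√n
= 1.282 · 15.0/√546
= 1.282 · 15.0/23.3666
= 0.82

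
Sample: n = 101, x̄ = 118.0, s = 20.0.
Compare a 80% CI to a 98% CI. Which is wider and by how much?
98% CI is wider by 4.28

df = 100
80% CI: t* = 1.290, (115.43, 120.57), width = 2 · t* · s/√n = 5.13
98% CI: t* = 2.364, (113.30, 122.70), width = 2 · t* · s/√n = 9.41

The 98% CI is wider by 9.41 - 5.13 = 4.28.
Higher confidence requires a wider interval.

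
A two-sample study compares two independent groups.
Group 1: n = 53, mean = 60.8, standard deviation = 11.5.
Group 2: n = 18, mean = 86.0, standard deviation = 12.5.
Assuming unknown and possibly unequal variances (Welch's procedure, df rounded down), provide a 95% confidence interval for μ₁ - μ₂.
(-32.06, -18.34)

Difference: x̄₁ - x̄₂ = -25.20
SE = √(s₁²/n₁ + s₂²/n₂) = √(11.5²/53 + 12.5²/18) = 3.3430
df = 27.44 → 27 (Welch–Satterthwaite, rounded down)
t* = 2.052

CI: -25.20 ± 2.052 · 3.3430 = -25.20 ± 6.86 = (-32.06, -18.34)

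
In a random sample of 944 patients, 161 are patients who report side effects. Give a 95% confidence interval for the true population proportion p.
(0.147, 0.195)

Proportion CI:
p̂ = 161/944 = 0.17055
SE = √(p̂(1-p̂)/n) = √(0.17055 · 0.82945 / 944) = 0.01224

z* = 1.960
Margin = z* · SE = 1.960 · 0.01224 = 0.0240

CI: 0.17055 ± 0.0240 = (0.147, 0.195)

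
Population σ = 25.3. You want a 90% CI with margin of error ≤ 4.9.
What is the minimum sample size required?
n ≥ 73

For margin E ≤ 4.9:
n ≥ (z* · σ / E)²
n ≥ (1.645 · 25.3 / 4.9)²
n ≥ 72.14

Minimum n = 73 (rounding up)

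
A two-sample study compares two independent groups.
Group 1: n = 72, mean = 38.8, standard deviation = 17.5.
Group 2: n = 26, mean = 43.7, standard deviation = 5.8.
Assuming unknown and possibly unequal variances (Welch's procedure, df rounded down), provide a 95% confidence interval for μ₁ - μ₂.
(-9.58, -0.22)

Difference: x̄₁ - x̄₂ = -4.90
SE = √(s₁²/n₁ + s₂²/n₂) = √(17.5²/72 + 5.8²/26) = 2.3553
df = 95.63 → 95 (Welch–Satterthwaite, rounded down)
t* = 1.985

CI: -4.90 ± 1.985 · 2.3553 = -4.90 ± 4.68 = (-9.58, -0.22)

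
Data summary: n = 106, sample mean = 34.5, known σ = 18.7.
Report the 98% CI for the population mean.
(30.28, 38.72)

z-interval (σ known):
z* = 2.326 for 98% confidence

Margin of error = z* · σ/√n = 2.326 · 18.7/√106 = 4.22

CI: (34.5 - 4.22, 34.5 + 4.22) = (30.28, 38.72)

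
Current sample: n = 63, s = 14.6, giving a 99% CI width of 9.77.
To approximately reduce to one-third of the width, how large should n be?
n ≈ 567

CI width ∝ 1/√n
To reduce width by factor 3, need √n to grow by 3 → need 3² = 9 times as many samples.

Current: n = 63, width = 9.77
New: n = 567, width ≈ 3.17

Width reduced by factor of 9.77/3.17 = 3.08.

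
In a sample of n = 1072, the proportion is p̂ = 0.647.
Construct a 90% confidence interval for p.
(0.623, 0.671)

Proportion CI:
SE = √(p̂(1-p̂)/n) = √(0.647 · 0.353 / 1072) = 0.01460

z* = 1.645
Margin = z* · SE = 1.645 · 0.01460 = 0.0240

CI: 0.647 ± 0.0240 = (0.623, 0.671)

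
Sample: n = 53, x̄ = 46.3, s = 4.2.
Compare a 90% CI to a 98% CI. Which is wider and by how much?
98% CI is wider by 0.84

df = 52
90% CI: t* = 1.675, (45.33, 47.27), width = 2 · t* · s/√n = 1.93
98% CI: t* = 2.400, (44.92, 47.68), width = 2 · t* · s/√n = 2.77

The 98% CI is wider by 2.77 - 1.93 = 0.84.
Higher confidence requires a wider interval.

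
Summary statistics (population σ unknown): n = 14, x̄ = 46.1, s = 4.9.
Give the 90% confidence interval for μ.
(43.78, 48.42)

t-interval (σ unknown):
df = n - 1 = 13
t* = 1.771 for 90% confidence

Margin of error = t* · s/√n = 1.771 · 4.9/√14 = 2.32

CI: (43.78, 48.42)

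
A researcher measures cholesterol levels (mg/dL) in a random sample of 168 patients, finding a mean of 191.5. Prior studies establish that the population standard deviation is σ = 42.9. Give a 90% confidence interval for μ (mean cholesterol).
(186.06, 196.94)

z-interval (σ known):
z* = 1.645 for 90% confidence

Margin of error = z* · σ/√n = 1.645 · 42.9/√168 = 5.44

CI: (191.5 - 5.44, 191.5 + 5.44) = (186.06, 196.94)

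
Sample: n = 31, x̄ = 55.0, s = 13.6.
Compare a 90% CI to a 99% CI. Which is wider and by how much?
99% CI is wider by 5.14

df = 30
90% CI: t* = 1.697, (50.85, 59.15), width = 2 · t* · s/√n = 8.29
99% CI: t* = 2.750, (48.28, 61.72), width = 2 · t* · s/√n = 13.43

The 99% CI is wider by 13.43 - 8.29 = 5.14.
Higher confidence requires a wider interval.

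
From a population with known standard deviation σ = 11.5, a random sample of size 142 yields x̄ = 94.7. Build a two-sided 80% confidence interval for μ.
(93.46, 95.94)

z-interval (σ known):
z* = 1.282 for 80% confidence

Margin of error = z* · σ/√n = 1.282 · 11.5/√142 = 1.24

CI: (94.7 - 1.24, 94.7 + 1.24) = (93.46, 95.94)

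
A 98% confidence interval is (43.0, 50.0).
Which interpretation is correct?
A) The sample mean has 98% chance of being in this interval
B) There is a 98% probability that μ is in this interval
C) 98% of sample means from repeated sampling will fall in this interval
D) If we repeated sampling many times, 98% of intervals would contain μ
D

A) Wrong — x̄ is observed and sits in the interval by construction.
B) Wrong — μ is fixed; the randomness lives in the interval, not in μ.
C) Wrong — coverage applies to intervals containing μ, not to future x̄ values.
D) Correct — this is the frequentist long-run coverage interpretation.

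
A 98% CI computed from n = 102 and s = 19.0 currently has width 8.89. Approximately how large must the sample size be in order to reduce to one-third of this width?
n ≈ 918

CI width ∝ 1/√n
To reduce width by factor 3, need √n to grow by 3 → need 3² = 9 times as many samples.

Current: n = 102, width = 8.89
New: n = 918, width ≈ 2.92

Width reduced by factor of 8.89/2.92 = 3.04.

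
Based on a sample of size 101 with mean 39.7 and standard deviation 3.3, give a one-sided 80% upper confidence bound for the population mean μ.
μ ≤ 39.98

Upper bound (one-sided):
t* = 0.845 (one-sided for 80%)
Upper bound = x̄ + t* · s/√n = 39.7 + 0.845 · 3.3/√101 = 39.98

We are 80% confident that μ ≤ 39.98.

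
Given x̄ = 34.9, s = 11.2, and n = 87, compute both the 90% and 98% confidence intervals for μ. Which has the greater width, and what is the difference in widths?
98% CI is wider by 1.70

df = 86
90% CI: t* = 1.663, (32.90, 36.90), width = 2 · t* · s/√n = 3.99
98% CI: t* = 2.370, (32.05, 37.75), width = 2 · t* · s/√n = 5.69

The 98% CI is wider by 5.69 - 3.99 = 1.70.
Higher confidence requires a wider interval.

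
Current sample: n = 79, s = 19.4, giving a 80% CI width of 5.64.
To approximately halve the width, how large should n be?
n ≈ 316

CI width ∝ 1/√n
To reduce width by factor 2, need √n to grow by 2 → need 2² = 4 times as many samples.

Current: n = 79, width = 5.64
New: n = 316, width ≈ 2.80

Width reduced by factor of 5.64/2.80 = 2.01.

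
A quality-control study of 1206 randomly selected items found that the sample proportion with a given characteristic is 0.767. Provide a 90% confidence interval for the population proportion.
(0.747, 0.787)

Proportion CI:
SE = √(p̂(1-p̂)/n) = √(0.767 · 0.233 / 1206) = 0.01217

z* = 1.645
Margin = z* · SE = 1.645 · 0.01217 = 0.0200

CI: 0.767 ± 0.0200 = (0.747, 0.787)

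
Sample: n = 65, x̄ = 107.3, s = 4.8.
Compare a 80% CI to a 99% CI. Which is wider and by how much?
99% CI is wider by 1.62

df = 64
80% CI: t* = 1.295, (106.53, 108.07), width = 2 · t* · s/√n = 1.54
99% CI: t* = 2.655, (105.72, 108.88), width = 2 · t* · s/√n = 3.16

The 99% CI is wider by 3.16 - 1.54 = 1.62.
Higher confidence requires a wider interval.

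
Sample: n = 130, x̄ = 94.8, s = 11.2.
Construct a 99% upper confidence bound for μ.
μ ≤ 97.11

Upper bound (one-sided):
t* = 2.356 (one-sided for 99%)
Upper bound = x̄ + t* · s/√n = 94.8 + 2.356 · 11.2/√130 = 97.11

We are 99% confident that μ ≤ 97.11.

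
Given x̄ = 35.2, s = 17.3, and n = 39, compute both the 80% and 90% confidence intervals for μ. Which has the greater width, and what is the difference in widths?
90% CI is wider by 2.12

df = 38
80% CI: t* = 1.304, (31.59, 38.81), width = 2 · t* · s/√n = 7.22
90% CI: t* = 1.686, (30.53, 39.87), width = 2 · t* · s/√n = 9.34

The 90% CI is wider by 9.34 - 7.22 = 2.12.
Higher confidence requires a wider interval.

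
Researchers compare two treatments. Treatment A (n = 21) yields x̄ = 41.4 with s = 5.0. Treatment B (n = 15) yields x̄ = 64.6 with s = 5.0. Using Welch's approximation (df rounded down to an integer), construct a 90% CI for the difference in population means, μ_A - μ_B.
(-26.07, -20.33)

Difference: x̄₁ - x̄₂ = -23.20
SE = √(s₁²/n₁ + s₂²/n₂) = √(5.0²/21 + 5.0²/15) = 1.6903
df = 30.32 → 30 (Welch–Satterthwaite, rounded down)
t* = 1.697

CI: -23.20 ± 1.697 · 1.6903 = -23.20 ± 2.87 = (-26.07, -20.33)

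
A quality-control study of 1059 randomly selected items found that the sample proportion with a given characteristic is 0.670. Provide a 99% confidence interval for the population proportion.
(0.633, 0.707)

Proportion CI:
SE = √(p̂(1-p̂)/n) = √(0.670 · 0.330 / 1059) = 0.01445

z* = 2.576
Margin = z* · SE = 2.576 · 0.01445 = 0.0372

CI: 0.670 ± 0.0372 = (0.633, 0.707)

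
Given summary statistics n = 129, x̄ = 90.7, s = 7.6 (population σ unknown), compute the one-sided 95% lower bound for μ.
μ ≥ 89.59

Lower bound (one-sided):
t* = 1.657 (one-sided for 95%)
Lower bound = x̄ - t* · s/√n = 90.7 - 1.657 · 7.6/√129 = 89.59

We are 95% confident that μ ≥ 89.59.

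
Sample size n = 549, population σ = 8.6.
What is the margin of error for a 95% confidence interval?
Margin of error = 0.72

Margin of error = z* · σ/√n
= 1.960 · 8.6/√549
= 1.960 · 8.6/23.4307
= 0.72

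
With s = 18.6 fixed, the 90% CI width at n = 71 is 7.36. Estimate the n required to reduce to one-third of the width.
n ≈ 639

CI width ∝ 1/√n
To reduce width by factor 3, need √n to grow by 3 → need 3² = 9 times as many samples.

Current: n = 71, width = 7.36
New: n = 639, width ≈ 2.42

Width reduced by factor of 7.36/2.42 = 3.04.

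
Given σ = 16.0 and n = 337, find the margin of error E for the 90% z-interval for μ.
Margin of error = 1.43

Margin of error = z* · σ/√n
= 1.645 · 16.0/√337
= 1.645 · 16.0/18.3576
= 1.43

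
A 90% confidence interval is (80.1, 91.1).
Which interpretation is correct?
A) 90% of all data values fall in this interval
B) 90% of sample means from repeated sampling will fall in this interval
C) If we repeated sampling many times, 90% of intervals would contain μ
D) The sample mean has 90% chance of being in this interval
C

A) Wrong — a CI is about the parameter μ, not individual data values.
B) Wrong — coverage applies to intervals containing μ, not to future x̄ values.
C) Correct — this is the frequentist long-run coverage interpretation.
D) Wrong — x̄ is observed and sits in the interval by construction.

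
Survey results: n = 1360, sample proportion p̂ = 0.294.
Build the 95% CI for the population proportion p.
(0.270, 0.318)

Proportion CI:
SE = √(p̂(1-p̂)/n) = √(0.294 · 0.706 / 1360) = 0.01235

z* = 1.960
Margin = z* · SE = 1.960 · 0.01235 = 0.0242

CI: 0.294 ± 0.0242 = (0.270, 0.318)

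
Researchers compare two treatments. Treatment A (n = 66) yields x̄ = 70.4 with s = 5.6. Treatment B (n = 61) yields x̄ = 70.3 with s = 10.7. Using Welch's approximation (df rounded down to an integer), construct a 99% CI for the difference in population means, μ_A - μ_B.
(-3.94, 4.14)

Difference: x̄₁ - x̄₂ = 0.10
SE = √(s₁²/n₁ + s₂²/n₂) = √(5.6²/66 + 10.7²/61) = 1.5336
df = 88.96 → 88 (Welch–Satterthwaite, rounded down)
t* = 2.633

CI: 0.10 ± 2.633 · 1.5336 = 0.10 ± 4.04 = (-3.94, 4.14)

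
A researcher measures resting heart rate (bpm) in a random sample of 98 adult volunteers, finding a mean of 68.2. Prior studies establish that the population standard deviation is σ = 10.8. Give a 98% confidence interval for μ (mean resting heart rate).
(65.66, 70.74)

z-interval (σ known):
z* = 2.326 for 98% confidence

Margin of error = z* · σ/√n = 2.326 · 10.8/√98 = 2.54

CI: (68.2 - 2.54, 68.2 + 2.54) = (65.66, 70.74)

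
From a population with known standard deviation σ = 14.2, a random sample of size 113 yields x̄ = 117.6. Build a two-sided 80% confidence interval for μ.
(115.89, 119.31)

z-interval (σ known):
z* = 1.282 for 80% confidence

Margin of error = z* · σ/√n = 1.282 · 14.2/√113 = 1.71

CI: (117.6 - 1.71, 117.6 + 1.71) = (115.89, 119.31)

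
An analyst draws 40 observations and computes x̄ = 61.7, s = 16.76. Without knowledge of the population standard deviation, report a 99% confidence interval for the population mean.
(54.52, 68.88)

t-interval (σ unknown):
df = n - 1 = 39
t* = 2.708 for 99% confidence

Margin of error = t* · s/√n = 2.708 · 16.76/√40 = 7.18

CI: (54.52, 68.88)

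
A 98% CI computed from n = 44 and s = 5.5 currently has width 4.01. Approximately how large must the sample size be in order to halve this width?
n ≈ 176

CI width ∝ 1/√n
To reduce width by factor 2, need √n to grow by 2 → need 2² = 4 times as many samples.

Current: n = 44, width = 4.01
New: n = 176, width ≈ 1.95

Width reduced by factor of 4.01/1.95 = 2.06.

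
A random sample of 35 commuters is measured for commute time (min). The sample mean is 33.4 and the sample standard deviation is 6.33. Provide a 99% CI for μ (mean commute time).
(30.48, 36.32)

t-interval (σ unknown):
df = n - 1 = 34
t* = 2.728 for 99% confidence

Margin of error = t* · s/√n = 2.728 · 6.33/√35 = 2.92

CI: (30.48, 36.32)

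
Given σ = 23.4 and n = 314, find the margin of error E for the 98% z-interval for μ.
Margin of error = 3.07

Margin of error = z* · σ/√n
= 2.326 · 23.4/√314
= 2.326 · 23.4/17.7200
= 3.07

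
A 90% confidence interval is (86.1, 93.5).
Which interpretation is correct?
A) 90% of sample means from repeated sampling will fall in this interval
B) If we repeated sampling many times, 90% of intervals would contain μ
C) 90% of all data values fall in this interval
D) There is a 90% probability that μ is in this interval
B

A) Wrong — coverage applies to intervals containing μ, not to future x̄ values.
B) Correct — this is the frequentist long-run coverage interpretation.
C) Wrong — a CI is about the parameter μ, not individual data values.
D) Wrong — μ is fixed; the randomness lives in the interval, not in μ.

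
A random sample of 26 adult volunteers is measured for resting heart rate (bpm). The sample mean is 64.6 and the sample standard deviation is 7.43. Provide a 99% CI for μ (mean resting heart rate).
(60.54, 68.66)

t-interval (σ unknown):
df = n - 1 = 25
t* = 2.787 for 99% confidence

Margin of error = t* · s/√n = 2.787 · 7.43/√26 = 4.06

CI: (60.54, 68.66)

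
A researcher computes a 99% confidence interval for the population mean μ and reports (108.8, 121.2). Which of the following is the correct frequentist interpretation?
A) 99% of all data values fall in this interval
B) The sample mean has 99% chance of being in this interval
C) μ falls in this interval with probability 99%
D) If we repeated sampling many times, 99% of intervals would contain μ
D

A) Wrong — a CI is about the parameter μ, not individual data values.
B) Wrong — x̄ is observed and sits in the interval by construction.
C) Wrong — μ is fixed; the randomness lives in the interval, not in μ.
D) Correct — this is the frequentist long-run coverage interpretation.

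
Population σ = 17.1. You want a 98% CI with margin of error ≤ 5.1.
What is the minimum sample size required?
n ≥ 61

For margin E ≤ 5.1:
n ≥ (z* · σ / E)²
n ≥ (2.326 · 17.1 / 5.1)²
n ≥ 60.82

Minimum n = 61 (rounding up)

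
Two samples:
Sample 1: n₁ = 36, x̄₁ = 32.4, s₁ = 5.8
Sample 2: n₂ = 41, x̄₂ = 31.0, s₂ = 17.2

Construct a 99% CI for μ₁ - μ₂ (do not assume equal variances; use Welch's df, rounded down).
(-6.25, 9.05)

Difference: x̄₁ - x̄₂ = 1.40
SE = √(s₁²/n₁ + s₂²/n₂) = √(5.8²/36 + 17.2²/41) = 2.8548
df = 50.07 → 50 (Welch–Satterthwaite, rounded down)
t* = 2.678

CI: 1.40 ± 2.678 · 2.8548 = 1.40 ± 7.65 = (-6.25, 9.05)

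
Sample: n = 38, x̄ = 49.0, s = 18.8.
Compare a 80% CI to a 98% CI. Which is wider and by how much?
98% CI is wider by 6.87

df = 37
80% CI: t* = 1.305, (45.02, 52.98), width = 2 · t* · s/√n = 7.96
98% CI: t* = 2.431, (41.59, 56.41), width = 2 · t* · s/√n = 14.83

The 98% CI is wider by 14.83 - 7.96 = 6.87.
Higher confidence requires a wider interval.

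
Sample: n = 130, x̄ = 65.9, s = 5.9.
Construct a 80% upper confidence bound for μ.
μ ≤ 66.34

Upper bound (one-sided):
t* = 0.844 (one-sided for 80%)
Upper bound = x̄ + t* · s/√n = 65.9 + 0.844 · 5.9/√130 = 66.34

We are 80% confident that μ ≤ 66.34.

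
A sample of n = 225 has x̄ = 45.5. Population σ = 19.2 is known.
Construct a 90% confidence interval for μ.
(43.39, 47.61)

z-interval (σ known):
z* = 1.645 for 90% confidence

Margin of error = z* · σ/√n = 1.645 · 19.2/√225 = 2.11

CI: (45.5 - 2.11, 45.5 + 2.11) = (43.39, 47.61)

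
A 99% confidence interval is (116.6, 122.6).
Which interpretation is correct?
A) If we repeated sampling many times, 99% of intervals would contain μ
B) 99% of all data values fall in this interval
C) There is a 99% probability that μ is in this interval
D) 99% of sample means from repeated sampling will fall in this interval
A

A) Correct — this is the frequentist long-run coverage interpretation.
B) Wrong — a CI is about the parameter μ, not individual data values.
C) Wrong — μ is fixed; the randomness lives in the interval, not in μ.
D) Wrong — coverage applies to intervals containing μ, not to future x̄ values.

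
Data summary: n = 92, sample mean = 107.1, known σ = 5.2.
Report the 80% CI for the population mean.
(106.40, 107.80)

z-interval (σ known):
z* = 1.282 for 80% confidence

Margin of error = z* · σ/√n = 1.282 · 5.2/√92 = 0.70

CI: (107.1 - 0.70, 107.1 + 0.70) = (106.40, 107.80)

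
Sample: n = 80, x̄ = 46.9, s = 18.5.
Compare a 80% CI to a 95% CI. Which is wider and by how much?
95% CI is wider by 2.89

df = 79
80% CI: t* = 1.292, (44.23, 49.57), width = 2 · t* · s/√n = 5.34
95% CI: t* = 1.990, (42.78, 51.02), width = 2 · t* · s/√n = 8.23

The 95% CI is wider by 8.23 - 5.34 = 2.89.
Higher confidence requires a wider interval.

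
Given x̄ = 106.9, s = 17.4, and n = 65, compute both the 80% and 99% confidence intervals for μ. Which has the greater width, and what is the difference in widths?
99% CI is wider by 5.87

df = 64
80% CI: t* = 1.295, (104.11, 109.69), width = 2 · t* · s/√n = 5.59
99% CI: t* = 2.655, (101.17, 112.63), width = 2 · t* · s/√n = 11.46

The 99% CI is wider by 11.46 - 5.59 = 5.87.
Higher confidence requires a wider interval.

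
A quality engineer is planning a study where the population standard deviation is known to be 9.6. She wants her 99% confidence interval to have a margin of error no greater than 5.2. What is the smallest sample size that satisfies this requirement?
n ≥ 23

For margin E ≤ 5.2:
n ≥ (z* · σ / E)²
n ≥ (2.576 · 9.6 / 5.2)²
n ≥ 22.62

Minimum n = 23 (rounding up)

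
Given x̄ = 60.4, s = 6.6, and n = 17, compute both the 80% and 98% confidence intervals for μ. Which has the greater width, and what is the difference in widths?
98% CI is wider by 3.99

df = 16
80% CI: t* = 1.337, (58.26, 62.54), width = 2 · t* · s/√n = 4.28
98% CI: t* = 2.583, (56.27, 64.53), width = 2 · t* · s/√n = 8.27

The 98% CI is wider by 8.27 - 4.28 = 3.99.
Higher confidence requires a wider interval.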